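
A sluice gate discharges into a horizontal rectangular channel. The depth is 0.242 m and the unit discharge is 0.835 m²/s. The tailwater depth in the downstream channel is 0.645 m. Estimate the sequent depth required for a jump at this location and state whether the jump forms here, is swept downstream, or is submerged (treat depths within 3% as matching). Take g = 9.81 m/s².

V₁ = q/y₁ = 0.835/0.242 = 3.45 m/s. Fr₁ = V₁/√(g·y₁) = 3.45/√(9.81×0.242) = 2.24.
By Bélanger, y₂/y₁ = ½[√(1 + 8Fr₁²) − 1] = ½[√41.12 − 1] = 2.71.
y₂ = 2.71 × 0.242 = 0.655 m.
Tailwater y_tw = 0.645 m: y_tw ≈ y₂, so the jump forms here.

y₂ = 0.655 m; the jump forms here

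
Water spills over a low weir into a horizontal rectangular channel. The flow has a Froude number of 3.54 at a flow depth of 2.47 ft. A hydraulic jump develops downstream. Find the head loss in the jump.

Fr₁ = 3.54 (given).
Bélanger equation: y₂/y₁ = ½[√(1 + 8Fr₁²) − 1] = ½[√101.3 − 1] = 4.53.
y₂ = 4.53 × 2.47 = 11.2 ft.
Head loss: ΔE = (y₂ − y₁)³/(4y₁y₂) = (11.2 − 2.47)³/(4×2.47×11.2) = 664/111 = 6.00 ft.

ΔE = 6.00 ft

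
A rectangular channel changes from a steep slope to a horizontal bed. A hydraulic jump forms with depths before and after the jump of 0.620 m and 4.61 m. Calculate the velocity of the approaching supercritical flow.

For a rectangular channel the momentum equation gives q² = ½·g·y₁·y₂·(y₁ + y₂) = ½×9.81×0.620×4.61×5.23 = 73.3.
q = √73.3 = 8.56 m²/s.
V₁ = q/y₁ = 8.56/0.620 = 13.8 m/s.

V₁ = 13.8 m/s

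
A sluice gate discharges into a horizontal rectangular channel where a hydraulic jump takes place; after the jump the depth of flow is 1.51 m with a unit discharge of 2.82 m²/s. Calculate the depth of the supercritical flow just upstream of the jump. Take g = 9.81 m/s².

V₂ = q/y₂ = 2.82/1.51 = 1.87 m/s; Fr₂ = V₂/√(g·y₂) = 0.485.
From the momentum equation (using Fr₂), y₁/y₂ = ½[√(1 + 8Fr₂²) − 1] = ½[√2.884 − 1] = 0.349.
y₁ = 0.349 × 1.51 = 0.527 m.

y₁ = 0.527 m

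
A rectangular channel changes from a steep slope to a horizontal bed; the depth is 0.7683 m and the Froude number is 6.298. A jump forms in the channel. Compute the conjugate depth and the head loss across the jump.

y₂ = 6.470 m; ΔE = 9.321 m

Fr₁ = 6.298 (given).
Sequent-depth ratio: y₂/y₁ = ½[√(1 + 8Fr₁²) − 1] = ½[√318.32 − 1] = 8.421.
y₂ = 8.421 × 0.7683 = 6.470 m.
V₁ = Fr₁·√(g·y₁) = 6.298×√(9.81×0.7683) = 17.29 m/s; q = V₁·y₁ = 13.28 m²/s. V₂ = q/y₂ = 13.28/6.470 = 2.053 m/s. E₁ = y₁ + V₁²/2g = 16.01 m; E₂ = y₂ + V₂²/2g = 6.685 m. ΔE = E₁ − E₂ = 9.321 m.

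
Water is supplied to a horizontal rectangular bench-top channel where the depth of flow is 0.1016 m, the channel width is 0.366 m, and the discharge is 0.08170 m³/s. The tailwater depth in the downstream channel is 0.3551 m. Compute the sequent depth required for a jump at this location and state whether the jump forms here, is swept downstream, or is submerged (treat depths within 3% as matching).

y₂ = 0.2695 m; the jump is submerged

q = Q/b = 0.08170/0.366 = 0.2232 m²/s; V₁ = q/y₁ = 2.197 m/s. Fr₁ = V₁/√(g·y₁) = 2.201.
Sequent-depth ratio: y₂/y₁ = ½[√(1 + 8Fr₁²) − 1] = ½[√39.746 − 1] = 2.652.
y₂ = 2.652 × 0.1016 = 0.2695 m.
Tailwater y_tw = 0.3551 m: y_tw > y₂, so the jump is submerged.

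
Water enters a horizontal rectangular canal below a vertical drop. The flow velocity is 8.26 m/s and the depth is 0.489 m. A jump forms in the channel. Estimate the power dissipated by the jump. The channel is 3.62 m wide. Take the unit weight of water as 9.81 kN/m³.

P = 207 kW

Fr₁ = V₁/√(g·y₁) = 8.26/√(9.81×0.489) = 3.77.
From the momentum equation for a rectangular channel, y₂/y₁ = ½[√(1 + 8Fr₁²) − 1] = ½[√114.8 − 1] = 4.86.
y₂ = 4.86 × 0.489 = 2.37 m.
Head loss: ΔE = (y₂ − y₁)³/(4y₁y₂) = (2.37 − 0.489)³/(4×0.489×2.37) = 6.71/4.65 = 1.44 m.
q = V₁·y₁ = 8.26 × 0.489 = 4.04 m²/s. Q = q·b = 4.04 × 3.62 = 14.6 m³/s. P = γ·Q·ΔE = 9.81 × 14.6 × 1.44 = 207 kW.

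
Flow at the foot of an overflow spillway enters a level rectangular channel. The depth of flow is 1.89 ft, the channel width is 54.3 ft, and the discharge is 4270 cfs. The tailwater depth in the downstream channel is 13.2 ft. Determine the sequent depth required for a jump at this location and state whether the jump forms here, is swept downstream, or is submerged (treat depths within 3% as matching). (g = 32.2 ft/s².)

q = Q/b = 4270/54.3 = 78.6 ft²/s; V₁ = q/y₁ = 41.6 ft/s. Fr₁ = V₁/√(g·y₁) = 5.33.
From the momentum equation for a rectangular channel, y₂/y₁ = ½[√(1 + 8Fr₁²) − 1] = ½[√228.6 − 1] = 7.06.
y₂ = 7.06 × 1.89 = 13.3 ft.
Tailwater y_tw = 13.2 ft: y_tw ≈ y₂, so the jump forms here.

y₂ = 13.3 ft; the jump forms here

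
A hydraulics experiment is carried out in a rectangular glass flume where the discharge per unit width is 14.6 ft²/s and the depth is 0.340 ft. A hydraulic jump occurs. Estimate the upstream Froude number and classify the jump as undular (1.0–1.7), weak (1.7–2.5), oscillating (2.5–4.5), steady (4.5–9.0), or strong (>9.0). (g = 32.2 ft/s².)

Fr₁ = 13.0; strong jump

V₁ = q/y₁ = 14.6/0.340 = 42.9 ft/s. Fr₁ = V₁/√(g·y₁) = 42.9/√(32.2×0.340) = 13.0.
Fr₁ = 13.0 lies in the strong range.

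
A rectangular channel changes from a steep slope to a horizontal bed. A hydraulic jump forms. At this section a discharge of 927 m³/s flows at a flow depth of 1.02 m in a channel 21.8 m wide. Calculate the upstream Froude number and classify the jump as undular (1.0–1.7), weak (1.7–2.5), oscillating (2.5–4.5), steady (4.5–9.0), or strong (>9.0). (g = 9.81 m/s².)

q = Q/b = 927/21.8 = 42.5 m²/s; V₁ = q/y₁ = 41.7 m/s. Fr₁ = V₁/√(g·y₁) = 13.2.
Fr₁ = 13.2 lies in the strong range.

Fr₁ = 13.2; strong jump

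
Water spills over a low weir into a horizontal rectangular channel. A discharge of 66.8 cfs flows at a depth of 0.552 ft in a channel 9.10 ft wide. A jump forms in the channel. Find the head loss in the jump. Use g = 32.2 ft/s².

ΔE = 0.924 ft

q = Q/b = 66.8/9.10 = 7.34 ft²/s; V₁ = q/y₁ = 13.3 ft/s. Fr₁ = V₁/√(g·y₁) = 3.15.
Sequent-depth ratio: y₂/y₁ = ½[√(1 + 8Fr₁²) − 1] = ½[√80.60 − 1] = 3.99.
y₂ = 3.99 × 0.552 = 2.20 ft.
V₂ = q/y₂ = 7.34/2.20 = 3.33 ft/s. E₁ = y₁ + V₁²/2g = 3.30 ft; E₂ = y₂ + V₂²/2g = 2.37 ft. ΔE = E₁ − E₂ = 0.924 ft.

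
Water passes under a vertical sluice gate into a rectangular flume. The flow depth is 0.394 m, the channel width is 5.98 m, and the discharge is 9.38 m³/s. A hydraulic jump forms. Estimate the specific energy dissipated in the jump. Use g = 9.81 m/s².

ΔE = 0.114 m

q = Q/b = 9.38/5.98 = 1.57 m²/s; V₁ = q/y₁ = 3.98 m/s. Fr₁ = V₁/√(g·y₁) = 2.02.
Bélanger equation: y₂/y₁ = ½[√(1 + 8Fr₁²) − 1] = ½[√33.80 − 1] = 2.41.
y₂ = 2.41 × 0.394 = 0.948 m.
V₂ = q/y₂ = 1.57/0.948 = 1.65 m/s. E₁ = y₁ + V₁²/2g = 1.20 m; E₂ = y₂ + V₂²/2g = 1.09 m. ΔE = E₁ − E₂ = 0.114 m.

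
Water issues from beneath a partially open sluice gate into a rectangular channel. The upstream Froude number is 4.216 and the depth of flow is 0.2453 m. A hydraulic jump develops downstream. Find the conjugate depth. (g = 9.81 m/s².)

y₂ = 1.345 m

Fr₁ = 4.216 (given).
From the momentum equation for a rectangular channel, y₂/y₁ = ½[√(1 + 8Fr₁²) − 1] = ½[√143.20 − 1] = 5.483.
y₂ = 5.483 × 0.2453 = 1.345 m.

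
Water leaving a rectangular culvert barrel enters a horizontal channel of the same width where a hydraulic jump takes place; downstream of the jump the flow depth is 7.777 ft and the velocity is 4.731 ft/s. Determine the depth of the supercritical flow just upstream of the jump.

Fr₂ = V₂/√(g·y₂) = 4.731/√(32.2×7.777) = 0.2990.
Applying the sequent-depth relation in reverse, y₁/y₂ = ½[√(1 + 8Fr₂²) − 1] = ½[√1.7150 − 1] = 0.1548.
y₁ = 0.1548 × 7.777 = 1.204 ft.

y₁ = 1.204 ft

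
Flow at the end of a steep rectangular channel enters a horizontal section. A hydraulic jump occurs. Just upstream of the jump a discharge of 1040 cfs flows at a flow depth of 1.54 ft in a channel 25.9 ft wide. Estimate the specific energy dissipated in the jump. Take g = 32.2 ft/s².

ΔE = 4.30 ft

q = Q/b = 1040/25.9 = 40.2 ft²/s; V₁ = q/y₁ = 26.1 ft/s. Fr₁ = V₁/√(g·y₁) = 3.70.
From the momentum equation for a rectangular channel, y₂/y₁ = ½[√(1 + 8Fr₁²) − 1] = ½[√110.7 − 1] = 4.76.
y₂ = 4.76 × 1.54 = 7.33 ft.
Head loss: ΔE = (y₂ − y₁)³/(4y₁y₂) = (7.33 − 1.54)³/(4×1.54×7.33) = 194/45.2 = 4.30 ft.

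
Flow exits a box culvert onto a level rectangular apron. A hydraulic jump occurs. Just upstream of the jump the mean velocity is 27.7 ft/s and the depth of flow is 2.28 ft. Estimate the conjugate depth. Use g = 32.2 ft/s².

Fr₁ = V₁/√(g·y₁) = 27.7/√(32.2×2.28) = 3.23.
Conjugate-depth relation: y₂/y₁ = ½[√(1 + 8Fr₁²) − 1] = ½[√84.61 − 1] = 4.10.
y₂ = 4.10 × 2.28 = 9.35 ft.

y₂ = 9.35 ft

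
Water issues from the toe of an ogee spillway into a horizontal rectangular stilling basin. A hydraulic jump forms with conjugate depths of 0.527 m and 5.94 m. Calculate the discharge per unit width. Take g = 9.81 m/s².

q = 9.96 m²/s

For a rectangular channel the momentum equation gives q² = ½·g·y₁·y₂·(y₁ + y₂) = ½×9.81×0.527×5.94×6.47 = 99.3.
q = √99.3 = 9.96 m²/s.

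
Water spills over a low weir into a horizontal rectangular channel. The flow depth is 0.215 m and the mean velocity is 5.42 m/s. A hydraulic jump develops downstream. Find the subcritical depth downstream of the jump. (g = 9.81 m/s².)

y₂ = 1.03 m

Fr₁ = V₁/√(g·y₁) = 5.42/√(9.81×0.215) = 3.73.
Bélanger equation: y₂/y₁ = ½[√(1 + 8Fr₁²) − 1] = ½[√112.4 − 1] = 4.80.
y₂ = 4.80 × 0.215 = 1.03 m.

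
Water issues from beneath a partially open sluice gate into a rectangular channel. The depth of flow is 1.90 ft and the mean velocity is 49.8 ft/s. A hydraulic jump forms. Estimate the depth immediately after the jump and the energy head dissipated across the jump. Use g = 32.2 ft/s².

y₂ = 16.2 ft; ΔE = 23.7 ft

Fr₁ = V₁/√(g·y₁) = 49.8/√(32.2×1.90) = 6.37.
Bélanger equation: y₂/y₁ = ½[√(1 + 8Fr₁²) − 1] = ½[√325.3 − 1] = 8.52.
y₂ = 8.52 × 1.90 = 16.2 ft.
q = V₁·y₁ = 49.8 × 1.90 = 94.6 ft²/s. V₂ = q/y₂ = 94.6/16.2 = 5.85 ft/s. E₁ = y₁ + V₁²/2g = 40.4 ft; E₂ = y₂ + V₂²/2g = 16.7 ft. ΔE = E₁ − E₂ = 23.7 ft.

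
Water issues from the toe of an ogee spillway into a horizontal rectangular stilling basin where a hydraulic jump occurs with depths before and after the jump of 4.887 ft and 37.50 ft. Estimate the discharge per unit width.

q = 353.6 ft²/s

For a rectangular channel the momentum equation gives q² = ½·g·y₁·y₂·(y₁ + y₂) = ½×32.2×4.887×37.50×42.39 = 125064.
q = √125064 = 353.6 ft²/s.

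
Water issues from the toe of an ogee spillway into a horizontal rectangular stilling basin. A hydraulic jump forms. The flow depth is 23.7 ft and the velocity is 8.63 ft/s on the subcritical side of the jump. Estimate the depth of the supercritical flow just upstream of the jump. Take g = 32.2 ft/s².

Fr₂ = V₂/√(g·y₂) = 8.63/√(32.2×23.7) = 0.312.
The Bélanger relation is symmetric: y₁/y₂ = ½[√(1 + 8Fr₂²) − 1] = ½[√1.781 − 1] = 0.167.
y₁ = 0.167 × 23.7 = 3.96 ft.

y₁ = 3.96 ft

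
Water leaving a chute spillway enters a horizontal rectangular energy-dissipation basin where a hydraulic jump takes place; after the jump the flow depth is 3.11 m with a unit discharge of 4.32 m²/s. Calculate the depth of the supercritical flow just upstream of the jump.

y₁ = 0.353 m

V₂ = q/y₂ = 4.32/3.11 = 1.39 m/s; Fr₂ = V₂/√(g·y₂) = 0.251.
The Bélanger relation is symmetric: y₁/y₂ = ½[√(1 + 8Fr₂²) − 1] = ½[√1.506 − 1] = 0.114.
y₁ = 0.114 × 3.11 = 0.353 m.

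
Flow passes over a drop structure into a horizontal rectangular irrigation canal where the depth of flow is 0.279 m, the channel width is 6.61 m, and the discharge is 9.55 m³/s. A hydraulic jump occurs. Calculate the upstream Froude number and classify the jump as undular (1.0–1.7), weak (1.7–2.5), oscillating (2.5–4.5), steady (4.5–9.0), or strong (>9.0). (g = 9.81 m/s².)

q = Q/b = 9.55/6.61 = 1.44 m²/s; V₁ = q/y₁ = 5.18 m/s. Fr₁ = V₁/√(g·y₁) = 3.13.
Fr₁ = 3.13 lies in the oscillating range.

Fr₁ = 3.13; oscillating jump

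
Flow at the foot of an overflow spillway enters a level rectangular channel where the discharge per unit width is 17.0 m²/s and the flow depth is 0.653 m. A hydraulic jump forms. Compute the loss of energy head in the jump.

ΔE = 25.8 m

V₁ = q/y₁ = 17.0/0.653 = 26.0 m/s. Fr₁ = V₁/√(g·y₁) = 26.0/√(9.81×0.653) = 10.3.
From the momentum equation for a rectangular channel, y₂/y₁ = ½[√(1 + 8Fr₁²) − 1] = ½[√847.4 − 1] = 14.1.
y₂ = 14.1 × 0.653 = 9.18 m.
V₂ = q/y₂ = 17.0/9.18 = 1.85 m/s. E₁ = y₁ + V₁²/2g = 35.2 m; E₂ = y₂ + V₂²/2g = 9.35 m. ΔE = E₁ − E₂ = 25.8 m.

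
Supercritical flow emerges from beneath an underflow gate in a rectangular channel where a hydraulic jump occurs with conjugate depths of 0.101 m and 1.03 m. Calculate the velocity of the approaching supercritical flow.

V₁ = 7.52 m/s

For a rectangular channel the momentum equation gives q² = ½·g·y₁·y₂·(y₁ + y₂) = ½×9.81×0.101×1.03×1.13 = 0.577.
q = √0.577 = 0.760 m²/s.
V₁ = q/y₁ = 0.760/0.101 = 7.52 m/s.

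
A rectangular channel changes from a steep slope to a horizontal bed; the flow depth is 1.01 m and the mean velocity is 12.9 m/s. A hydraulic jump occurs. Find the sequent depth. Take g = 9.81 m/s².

Fr₁ = V₁/√(g·y₁) = 12.9/√(9.81×1.01) = 4.10.
By Bélanger, y₂/y₁ = ½[√(1 + 8Fr₁²) − 1] = ½[√135.4 − 1] = 5.32.
y₂ = 5.32 × 1.01 = 5.37 m.

y₂ = 5.37 m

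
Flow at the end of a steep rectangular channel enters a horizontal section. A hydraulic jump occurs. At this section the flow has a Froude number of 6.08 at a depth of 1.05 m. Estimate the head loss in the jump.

ΔE = 11.6 m

Fr₁ = 6.08 (given).
By Bélanger, y₂/y₁ = ½[√(1 + 8Fr₁²) − 1] = ½[√296.7 − 1] = 8.11.
y₂ = 8.11 × 1.05 = 8.52 m.
Head loss: ΔE = (y₂ − y₁)³/(4y₁y₂) = (8.52 − 1.05)³/(4×1.05×8.52) = 417/35.8 = 11.6 m.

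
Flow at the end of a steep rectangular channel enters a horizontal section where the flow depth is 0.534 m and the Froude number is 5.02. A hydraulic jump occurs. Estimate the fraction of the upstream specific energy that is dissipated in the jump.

ΔE/E₁ = 0.492 (49.2%)

Fr₁ = 5.02 (given).
From the momentum equation for a rectangular channel, y₂/y₁ = ½[√(1 + 8Fr₁²) − 1] = ½[√202.6 − 1] = 6.62.
y₂ = 6.62 × 0.534 = 3.53 m.
E₁ = y₁(1 + Fr₁²/2) = 0.534×(1 + 5.02²/2) = 7.26 m. ΔE = (y₂ − y₁)³/(4y₁y₂) = 3.58 m. ΔE/E₁ = 3.58/7.26 = 0.492.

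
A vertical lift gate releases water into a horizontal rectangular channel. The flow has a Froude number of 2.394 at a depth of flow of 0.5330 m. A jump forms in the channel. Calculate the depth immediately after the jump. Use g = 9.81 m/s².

y₂ = 1.558 m

Fr₁ = 2.394 (given).
Conjugate-depth relation: y₂/y₁ = ½[√(1 + 8Fr₁²) − 1] = ½[√46.850 − 1] = 2.922.
y₂ = 2.922 × 0.5330 = 1.558 m.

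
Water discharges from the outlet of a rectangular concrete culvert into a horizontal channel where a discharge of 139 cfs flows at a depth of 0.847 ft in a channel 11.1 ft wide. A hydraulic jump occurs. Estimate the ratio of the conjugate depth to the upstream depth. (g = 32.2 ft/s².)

q = Q/b = 139/11.1 = 12.5 ft²/s; V₁ = q/y₁ = 14.8 ft/s. Fr₁ = V₁/√(g·y₁) = 2.83.
Conjugate-depth relation: y₂/y₁ = ½[√(1 + 8Fr₁²) − 1] = ½[√65.12 − 1] = 3.53.

y₂/y₁ = 3.53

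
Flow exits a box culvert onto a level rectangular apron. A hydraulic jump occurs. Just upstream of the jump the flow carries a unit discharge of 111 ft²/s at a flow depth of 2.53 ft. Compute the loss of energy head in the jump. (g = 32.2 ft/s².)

ΔE = 15.5 ft

V₁ = q/y₁ = 111/2.53 = 43.9 ft/s. Fr₁ = V₁/√(g·y₁) = 43.9/√(32.2×2.53) = 4.86.
Bélanger equation: y₂/y₁ = ½[√(1 + 8Fr₁²) − 1] = ½[√190.0 − 1] = 6.39.
y₂ = 6.39 × 2.53 = 16.2 ft.
Head loss: ΔE = (y₂ − y₁)³/(4y₁y₂) = (16.2 − 2.53)³/(4×2.53×16.2) = 2539/164 = 15.5 ft.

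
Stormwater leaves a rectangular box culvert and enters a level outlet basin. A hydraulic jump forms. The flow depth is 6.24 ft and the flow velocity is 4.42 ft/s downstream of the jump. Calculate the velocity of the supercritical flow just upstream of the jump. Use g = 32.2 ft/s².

V₁ = 26.5 ft/s

Fr₂ = V₂/√(g·y₂) = 4.42/√(32.2×6.24) = 0.312.
From the momentum equation (using Fr₂), y₁/y₂ = ½[√(1 + 8Fr₂²) − 1] = ½[√1.778 − 1] = 0.167.
y₁ = 0.167 × 6.24 = 1.04 ft.
V₁ = q/y₁ = 27.6/1.04 = 26.5 ft/s.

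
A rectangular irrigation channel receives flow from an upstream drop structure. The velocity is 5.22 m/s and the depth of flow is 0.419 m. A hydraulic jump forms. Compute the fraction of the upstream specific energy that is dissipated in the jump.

Fr₁ = V₁/√(g·y₁) = 5.22/√(9.81×0.419) = 2.57.
Sequent-depth ratio: y₂/y₁ = ½[√(1 + 8Fr₁²) − 1] = ½[√54.03 − 1] = 3.18.
y₂ = 3.18 × 0.419 = 1.33 m.
E₁ = y₁ + V₁²/2g = 1.81 m. ΔE = (y₂ − y₁)³/(4y₁y₂) = 0.340 m. ΔE/E₁ = 0.340/1.81 = 0.188.

ΔE/E₁ = 0.188 (18.8%)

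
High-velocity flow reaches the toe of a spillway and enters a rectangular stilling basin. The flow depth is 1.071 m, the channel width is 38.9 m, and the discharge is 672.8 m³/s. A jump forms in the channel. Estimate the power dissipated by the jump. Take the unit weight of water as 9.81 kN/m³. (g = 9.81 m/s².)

P = 46366 kW

q = Q/b = 672.8/38.9 = 17.30 m²/s; V₁ = q/y₁ = 16.15 m/s. Fr₁ = V₁/√(g·y₁) = 4.982.
From the momentum equation for a rectangular channel, y₂/y₁ = ½[√(1 + 8Fr₁²) − 1] = ½[√199.58 − 1] = 6.564.
y₂ = 6.564 × 1.071 = 7.030 m.
Head loss: ΔE = (y₂ − y₁)³/(4y₁y₂) = (7.030 − 1.071)³/(4×1.071×7.030) = 211.6/30.11 = 7.025 m.
P = γ·Q·ΔE = 9.81 × 672.8 × 7.025 = 46366 kW.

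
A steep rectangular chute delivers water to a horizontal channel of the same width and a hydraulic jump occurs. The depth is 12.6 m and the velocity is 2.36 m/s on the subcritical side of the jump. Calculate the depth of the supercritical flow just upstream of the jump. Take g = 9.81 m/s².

y₁ = 1.05 m

Fr₂ = V₂/√(g·y₂) = 2.36/√(9.81×12.6) = 0.212.
From the momentum equation (using Fr₂), y₁/y₂ = ½[√(1 + 8Fr₂²) − 1] = ½[√1.360 − 1] = 0.0832.
y₁ = 0.0832 × 12.6 = 1.05 m.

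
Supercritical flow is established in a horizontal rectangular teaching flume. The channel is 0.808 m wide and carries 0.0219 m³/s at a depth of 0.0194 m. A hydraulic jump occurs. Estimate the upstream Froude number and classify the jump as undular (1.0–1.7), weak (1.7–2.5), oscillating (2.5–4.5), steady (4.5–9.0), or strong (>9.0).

Fr₁ = 3.20; oscillating jump

q = Q/b = 0.0219/0.808 = 0.0271 m²/s; V₁ = q/y₁ = 1.40 m/s. Fr₁ = V₁/√(g·y₁) = 3.20.
Fr₁ = 3.20 lies in the oscillating range.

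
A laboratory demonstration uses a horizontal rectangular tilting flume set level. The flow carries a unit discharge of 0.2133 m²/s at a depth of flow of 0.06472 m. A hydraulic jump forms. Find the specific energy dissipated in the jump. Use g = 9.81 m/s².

V₁ = q/y₁ = 0.2133/0.06472 = 3.296 m/s. Fr₁ = V₁/√(g·y₁) = 3.296/√(9.81×0.06472) = 4.136.
By Bélanger, y₂/y₁ = ½[√(1 + 8Fr₁²) − 1] = ½[√137.86 − 1] = 5.371.
y₂ = 5.371 × 0.06472 = 0.3476 m.
V₂ = q/y₂ = 0.2133/0.3476 = 0.6136 m/s. E₁ = y₁ + V₁²/2g = 0.6183 m; E₂ = y₂ + V₂²/2g = 0.3668 m. ΔE = E₁ − E₂ = 0.2515 m.

ΔE = 0.2515 m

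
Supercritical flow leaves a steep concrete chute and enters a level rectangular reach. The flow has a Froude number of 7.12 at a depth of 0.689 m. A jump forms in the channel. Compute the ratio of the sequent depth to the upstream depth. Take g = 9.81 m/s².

Fr₁ = 7.12 (given).
Conjugate-depth relation: y₂/y₁ = ½[√(1 + 8Fr₁²) − 1] = ½[√406.6 − 1] = 9.58.

y₂/y₁ = 9.58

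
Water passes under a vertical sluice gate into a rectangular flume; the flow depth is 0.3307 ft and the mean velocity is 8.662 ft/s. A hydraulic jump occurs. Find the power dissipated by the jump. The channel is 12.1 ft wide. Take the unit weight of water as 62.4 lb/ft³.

P = 1.183 hp

Fr₁ = V₁/√(g·y₁) = 8.662/√(32.2×0.3307) = 2.654.
From the momentum equation for a rectangular channel, y₂/y₁ = ½[√(1 + 8Fr₁²) − 1] = ½[√57.368 − 1] = 3.287.
y₂ = 3.287 × 0.3307 = 1.087 ft.
Head loss: ΔE = (y₂ − y₁)³/(4y₁y₂) = (1.087 − 0.3307)³/(4×0.3307×1.087) = 0.4327/1.438 = 0.3009 ft.
q = V₁·y₁ = 8.662 × 0.3307 = 2.865 ft²/s. Q = q·b = 2.865 × 12.1 = 34.66 cfs. P = γ·Q·ΔE/550 = 62.4 × 34.66 × 0.3009 / 550 = 1.183 hp.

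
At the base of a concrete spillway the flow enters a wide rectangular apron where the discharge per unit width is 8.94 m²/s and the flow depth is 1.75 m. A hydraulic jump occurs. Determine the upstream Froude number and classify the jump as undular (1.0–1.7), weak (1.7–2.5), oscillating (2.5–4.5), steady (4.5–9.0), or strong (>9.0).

Fr₁ = 1.23; undular jump

V₁ = q/y₁ = 8.94/1.75 = 5.11 m/s. Fr₁ = V₁/√(g·y₁) = 5.11/√(9.81×1.75) = 1.23.
Fr₁ = 1.23 lies in the undular range.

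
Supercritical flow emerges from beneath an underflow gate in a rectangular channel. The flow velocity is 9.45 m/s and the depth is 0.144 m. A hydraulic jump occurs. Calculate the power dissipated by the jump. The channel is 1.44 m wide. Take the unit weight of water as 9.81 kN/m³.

P = 59.7 kW

Fr₁ = V₁/√(g·y₁) = 9.45/√(9.81×0.144) = 7.95.
Conjugate-depth relation: y₂/y₁ = ½[√(1 + 8Fr₁²) − 1] = ½[√506.7 − 1] = 10.8.
y₂ = 10.8 × 0.144 = 1.55 m.
Head loss: ΔE = (y₂ − y₁)³/(4y₁y₂) = (1.55 − 0.144)³/(4×0.144×1.55) = 2.77/0.892 = 3.11 m.
q = V₁·y₁ = 9.45 × 0.144 = 1.36 m²/s. Q = q·b = 1.36 × 1.44 = 1.96 m³/s. P = γ·Q·ΔE = 9.81 × 1.96 × 3.11 = 59.7 kW.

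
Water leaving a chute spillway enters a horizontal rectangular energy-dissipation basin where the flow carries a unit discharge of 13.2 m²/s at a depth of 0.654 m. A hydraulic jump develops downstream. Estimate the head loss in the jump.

V₁ = q/y₁ = 13.2/0.654 = 20.2 m/s. Fr₁ = V₁/√(g·y₁) = 20.2/√(9.81×0.654) = 7.97.
By Bélanger, y₂/y₁ = ½[√(1 + 8Fr₁²) − 1] = ½[√509.0 − 1] = 10.8.
y₂ = 10.8 × 0.654 = 7.05 m.
V₂ = q/y₂ = 13.2/7.05 = 1.87 m/s. E₁ = y₁ + V₁²/2g = 21.4 m; E₂ = y₂ + V₂²/2g = 7.23 m. ΔE = E₁ − E₂ = 14.2 m.

ΔE = 14.2 m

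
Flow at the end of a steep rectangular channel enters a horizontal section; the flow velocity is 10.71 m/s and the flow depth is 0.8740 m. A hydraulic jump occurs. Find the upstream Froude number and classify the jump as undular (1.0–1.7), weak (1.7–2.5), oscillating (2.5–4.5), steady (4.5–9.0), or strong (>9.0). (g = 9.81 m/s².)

Fr₁ = V₁/√(g·y₁) = 10.71/√(9.81×0.8740) = 3.658.
Fr₁ = 3.658 lies in the oscillating range.

Fr₁ = 3.658; oscillating jump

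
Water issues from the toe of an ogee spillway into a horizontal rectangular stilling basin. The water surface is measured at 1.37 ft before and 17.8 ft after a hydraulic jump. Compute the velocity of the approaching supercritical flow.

For a rectangular channel the momentum equation gives q² = ½·g·y₁·y₂·(y₁ + y₂) = ½×32.2×1.37×17.8×19.2 = 7526.
q = √7526 = 86.8 ft²/s.
V₁ = q/y₁ = 86.8/1.37 = 63.3 ft/s.

V₁ = 63.3 ft/s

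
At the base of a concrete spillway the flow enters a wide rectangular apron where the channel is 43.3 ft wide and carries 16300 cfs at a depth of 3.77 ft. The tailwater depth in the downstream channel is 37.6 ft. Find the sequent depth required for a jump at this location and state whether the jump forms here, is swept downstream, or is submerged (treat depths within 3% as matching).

q = Q/b = 16300/43.3 = 376 ft²/s; V₁ = q/y₁ = 99.9 ft/s. Fr₁ = V₁/√(g·y₁) = 9.06.
Sequent-depth ratio: y₂/y₁ = ½[√(1 + 8Fr₁²) − 1] = ½[√658.1 − 1] = 12.3.
y₂ = 12.3 × 3.77 = 46.5 ft.
Tailwater y_tw = 37.6 ft: y_tw < y₂, so the jump is swept downstream.

y₂ = 46.5 ft; the jump is swept downstream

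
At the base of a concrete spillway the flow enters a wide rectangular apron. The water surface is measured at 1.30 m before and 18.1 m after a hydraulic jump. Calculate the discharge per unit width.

For a rectangular channel the momentum equation gives q² = ½·g·y₁·y₂·(y₁ + y₂) = ½×9.81×1.30×18.1×19.4 = 2239.
q = √2239 = 47.3 m²/s.

q = 47.3 m²/s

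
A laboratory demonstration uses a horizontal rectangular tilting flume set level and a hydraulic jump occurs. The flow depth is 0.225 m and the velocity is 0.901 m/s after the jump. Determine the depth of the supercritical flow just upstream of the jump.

y₁ = 0.111 m

Fr₂ = V₂/√(g·y₂) = 0.901/√(9.81×0.225) = 0.606.
The Bélanger relation is symmetric: y₁/y₂ = ½[√(1 + 8Fr₂²) − 1] = ½[√3.942 − 1] = 0.493.
y₁ = 0.493 × 0.225 = 0.111 m.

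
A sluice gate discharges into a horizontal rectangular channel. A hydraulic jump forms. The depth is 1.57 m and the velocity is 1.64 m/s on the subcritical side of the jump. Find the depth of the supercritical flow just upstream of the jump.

Fr₂ = V₂/√(g·y₂) = 1.64/√(9.81×1.57) = 0.418.
Since the conjugate-depth ratio holds either way, y₁/y₂ = ½[√(1 + 8Fr₂²) − 1] = ½[√2.397 − 1] = 0.274.
y₁ = 0.274 × 1.57 = 0.430 m.

y₁ = 0.430 m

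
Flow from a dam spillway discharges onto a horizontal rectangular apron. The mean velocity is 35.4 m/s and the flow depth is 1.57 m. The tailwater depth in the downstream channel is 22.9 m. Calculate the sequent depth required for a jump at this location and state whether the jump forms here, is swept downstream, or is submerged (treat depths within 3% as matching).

Fr₁ = V₁/√(g·y₁) = 35.4/√(9.81×1.57) = 9.02.
Bélanger equation: y₂/y₁ = ½[√(1 + 8Fr₁²) − 1] = ½[√651.9 − 1] = 12.3.
y₂ = 12.3 × 1.57 = 19.3 m.
Tailwater y_tw = 22.9 m: y_tw > y₂, so the jump is submerged.

y₂ = 19.3 m; the jump is submerged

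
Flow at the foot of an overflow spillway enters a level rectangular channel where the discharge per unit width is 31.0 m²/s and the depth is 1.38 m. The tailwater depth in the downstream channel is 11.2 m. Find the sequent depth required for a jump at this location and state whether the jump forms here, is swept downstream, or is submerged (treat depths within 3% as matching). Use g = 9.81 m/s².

V₁ = q/y₁ = 31.0/1.38 = 22.5 m/s. Fr₁ = V₁/√(g·y₁) = 22.5/√(9.81×1.38) = 6.11.
By Bélanger, y₂/y₁ = ½[√(1 + 8Fr₁²) − 1] = ½[√299.2 − 1] = 8.15.
y₂ = 8.15 × 1.38 = 11.2 m.
Tailwater y_tw = 11.2 m: y_tw ≈ y₂, so the jump forms here.

y₂ = 11.2 m; the jump forms here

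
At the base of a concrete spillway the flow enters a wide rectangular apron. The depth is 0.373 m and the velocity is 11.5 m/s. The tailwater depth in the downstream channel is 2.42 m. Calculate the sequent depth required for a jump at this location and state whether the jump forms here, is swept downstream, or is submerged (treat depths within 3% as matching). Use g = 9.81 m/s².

y₂ = 2.99 m; the jump is swept downstream

Fr₁ = V₁/√(g·y₁) = 11.5/√(9.81×0.373) = 6.01.
Bélanger equation: y₂/y₁ = ½[√(1 + 8Fr₁²) − 1] = ½[√290.1 − 1] = 8.02.
y₂ = 8.02 × 0.373 = 2.99 m.
Tailwater y_tw = 2.42 m: y_tw < y₂, so the jump is swept downstream.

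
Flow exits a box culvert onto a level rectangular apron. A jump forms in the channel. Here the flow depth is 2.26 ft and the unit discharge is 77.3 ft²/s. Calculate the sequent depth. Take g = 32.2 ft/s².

y₂ = 11.7 ft

V₁ = q/y₁ = 77.3/2.26 = 34.2 ft/s. Fr₁ = V₁/√(g·y₁) = 34.2/√(32.2×2.26) = 4.01.
Sequent-depth ratio: y₂/y₁ = ½[√(1 + 8Fr₁²) − 1] = ½[√129.6 − 1] = 5.19.
y₂ = 5.19 × 2.26 = 11.7 ft.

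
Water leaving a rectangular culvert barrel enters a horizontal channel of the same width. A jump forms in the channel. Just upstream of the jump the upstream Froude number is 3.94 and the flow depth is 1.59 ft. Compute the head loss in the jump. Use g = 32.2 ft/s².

Fr₁ = 3.94 (given).
By Bélanger, y₂/y₁ = ½[√(1 + 8Fr₁²) − 1] = ½[√125.2 − 1] = 5.09.
y₂ = 5.09 × 1.59 = 8.10 ft.
Head loss: ΔE = (y₂ − y₁)³/(4y₁y₂) = (8.10 − 1.59)³/(4×1.59×8.10) = 276/51.5 = 5.36 ft.

ΔE = 5.36 ft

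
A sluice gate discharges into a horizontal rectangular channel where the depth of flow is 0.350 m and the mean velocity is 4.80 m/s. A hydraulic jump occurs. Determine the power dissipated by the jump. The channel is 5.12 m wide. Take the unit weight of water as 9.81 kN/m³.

Fr₁ = V₁/√(g·y₁) = 4.80/√(9.81×0.350) = 2.59.
Sequent-depth ratio: y₂/y₁ = ½[√(1 + 8Fr₁²) − 1] = ½[√54.68 − 1] = 3.20.
y₂ = 3.20 × 0.350 = 1.12 m.
q = V₁·y₁ = 4.80 × 0.350 = 1.68 m²/s. V₂ = q/y₂ = 1.68/1.12 = 1.50 m/s. E₁ = y₁ + V₁²/2g = 1.52 m; E₂ = y₂ + V₂²/2g = 1.23 m. ΔE = E₁ − E₂ = 0.290 m.
Q = q·b = 1.68 × 5.12 = 8.60 m³/s. P = γ·Q·ΔE = 9.81 × 8.60 × 0.290 = 24.5 kW.

P = 24.5 kW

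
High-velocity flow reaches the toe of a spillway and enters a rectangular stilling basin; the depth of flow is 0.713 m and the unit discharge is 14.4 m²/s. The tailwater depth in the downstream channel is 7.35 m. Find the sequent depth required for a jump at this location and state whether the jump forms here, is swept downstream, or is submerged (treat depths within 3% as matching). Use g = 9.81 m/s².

y₂ = 7.35 m; the jump forms here

V₁ = q/y₁ = 14.4/0.713 = 20.2 m/s. Fr₁ = V₁/√(g·y₁) = 20.2/√(9.81×0.713) = 7.64.
Sequent-depth ratio: y₂/y₁ = ½[√(1 + 8Fr₁²) − 1] = ½[√467.5 − 1] = 10.3.
y₂ = 10.3 × 0.713 = 7.35 m.
Tailwater y_tw = 7.35 m: y_tw ≈ y₂, so the jump forms here.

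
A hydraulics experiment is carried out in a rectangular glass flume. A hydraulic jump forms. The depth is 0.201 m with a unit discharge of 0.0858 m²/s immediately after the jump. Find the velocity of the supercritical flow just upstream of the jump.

V₁ = 2.68 m/s

V₂ = q/y₂ = 0.0858/0.201 = 0.427 m/s; Fr₂ = V₂/√(g·y₂) = 0.304.
The Bélanger relation is symmetric: y₁/y₂ = ½[√(1 + 8Fr₂²) − 1] = ½[√1.739 − 1] = 0.159.
y₁ = 0.159 × 0.201 = 0.0320 m.
V₁ = q/y₁ = 0.0858/0.0320 = 2.68 m/s.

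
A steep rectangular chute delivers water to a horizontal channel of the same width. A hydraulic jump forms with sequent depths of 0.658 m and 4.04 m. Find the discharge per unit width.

q = 7.83 m²/s

For a rectangular channel the momentum equation gives q² = ½·g·y₁·y₂·(y₁ + y₂) = ½×9.81×0.658×4.04×4.70 = 61.3.
q = √61.3 = 7.83 m²/s.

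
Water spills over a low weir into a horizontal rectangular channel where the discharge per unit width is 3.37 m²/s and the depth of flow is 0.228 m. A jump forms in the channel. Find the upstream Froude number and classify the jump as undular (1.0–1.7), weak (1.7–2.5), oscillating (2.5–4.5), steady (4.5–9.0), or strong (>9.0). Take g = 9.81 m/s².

Fr₁ = 9.88; strong jump

V₁ = q/y₁ = 3.37/0.228 = 14.8 m/s. Fr₁ = V₁/√(g·y₁) = 14.8/√(9.81×0.228) = 9.88.
Fr₁ = 9.88 lies in the strong range.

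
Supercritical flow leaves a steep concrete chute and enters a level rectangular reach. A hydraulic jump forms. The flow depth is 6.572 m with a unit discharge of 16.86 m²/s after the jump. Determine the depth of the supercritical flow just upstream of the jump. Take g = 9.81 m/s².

y₁ = 1.143 m

V₂ = q/y₂ = 16.86/6.572 = 2.565 m/s; Fr₂ = V₂/√(g·y₂) = 0.3195.
From the momentum equation (using Fr₂), y₁/y₂ = ½[√(1 + 8Fr₂²) − 1] = ½[√1.8167 − 1] = 0.1739.
y₁ = 0.1739 × 6.572 = 1.143 m.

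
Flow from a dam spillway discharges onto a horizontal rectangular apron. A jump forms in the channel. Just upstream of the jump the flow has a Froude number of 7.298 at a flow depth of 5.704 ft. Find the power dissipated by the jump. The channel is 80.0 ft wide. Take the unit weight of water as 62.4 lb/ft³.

P = 511770 hp

Fr₁ = 7.298 (given).
Conjugate-depth relation: y₂/y₁ = ½[√(1 + 8Fr₁²) − 1] = ½[√427.09 − 1] = 9.833.
y₂ = 9.833 × 5.704 = 56.09 ft.
V₁ = Fr₁·√(g·y₁) = 7.298×√(32.2×5.704) = 98.91 ft/s; q = V₁·y₁ = 564.2 ft²/s. V₂ = q/y₂ = 564.2/56.09 = 10.06 ft/s. E₁ = y₁ + V₁²/2g = 157.6 ft; E₂ = y₂ + V₂²/2g = 57.66 ft. ΔE = E₁ − E₂ = 99.95 ft.
Q = q·b = 564.2 × 80.0 = 45133 cfs. P = γ·Q·ΔE/550 = 62.4 × 45133 × 99.95 / 550 = 511770 hp.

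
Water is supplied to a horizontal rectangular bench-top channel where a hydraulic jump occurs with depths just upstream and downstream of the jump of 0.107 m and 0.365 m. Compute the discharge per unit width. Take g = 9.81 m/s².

q = 0.301 m²/s

For a rectangular channel the momentum equation gives q² = ½·g·y₁·y₂·(y₁ + y₂) = ½×9.81×0.107×0.365×0.472 = 0.0904.
q = √0.0904 = 0.301 m²/s.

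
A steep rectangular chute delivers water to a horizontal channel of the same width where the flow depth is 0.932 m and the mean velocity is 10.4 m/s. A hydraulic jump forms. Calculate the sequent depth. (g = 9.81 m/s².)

Fr₁ = V₁/√(g·y₁) = 10.4/√(9.81×0.932) = 3.44.
By Bélanger, y₂/y₁ = ½[√(1 + 8Fr₁²) − 1] = ½[√95.64 − 1] = 4.39.
y₂ = 4.39 × 0.932 = 4.09 m.

y₂ = 4.09 m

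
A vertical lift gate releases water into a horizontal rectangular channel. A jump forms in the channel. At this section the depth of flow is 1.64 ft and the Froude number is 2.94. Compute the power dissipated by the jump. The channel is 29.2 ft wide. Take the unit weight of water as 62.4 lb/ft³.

P = 251 hp

Fr₁ = 2.94 (given).
From the momentum equation for a rectangular channel, y₂/y₁ = ½[√(1 + 8Fr₁²) − 1] = ½[√70.15 − 1] = 3.69.
y₂ = 3.69 × 1.64 = 6.05 ft.
Head loss: ΔE = (y₂ − y₁)³/(4y₁y₂) = (6.05 − 1.64)³/(4×1.64×6.05) = 85.6/39.7 = 2.16 ft.
V₁ = Fr₁·√(g·y₁) = 2.94×√(32.2×1.64) = 21.4 ft/s; q = V₁·y₁ = 35.0 ft²/s. Q = q·b = 35.0 × 29.2 = 1023 cfs. P = γ·Q·ΔE/550 = 62.4 × 1023 × 2.16 / 550 = 251 hp.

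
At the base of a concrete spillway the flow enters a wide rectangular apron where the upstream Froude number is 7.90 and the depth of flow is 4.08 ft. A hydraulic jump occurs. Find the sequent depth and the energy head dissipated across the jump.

y₂ = 43.6 ft; ΔE = 86.7 ft

Fr₁ = 7.90 (given).
From the momentum equation for a rectangular channel, y₂/y₁ = ½[√(1 + 8Fr₁²) − 1] = ½[√500.3 − 1] = 10.7.
y₂ = 10.7 × 4.08 = 43.6 ft.
Head loss: ΔE = (y₂ − y₁)³/(4y₁y₂) = (43.6 − 4.08)³/(4×4.08×43.6) = 61670/711 = 86.7 ft.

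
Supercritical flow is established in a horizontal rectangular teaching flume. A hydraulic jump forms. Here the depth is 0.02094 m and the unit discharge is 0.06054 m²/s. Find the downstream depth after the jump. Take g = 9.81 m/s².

V₁ = q/y₁ = 0.06054/0.02094 = 2.891 m/s. Fr₁ = V₁/√(g·y₁) = 2.891/√(9.81×0.02094) = 6.379.
From the momentum equation for a rectangular channel, y₂/y₁ = ½[√(1 + 8Fr₁²) − 1] = ½[√326.52 − 1] = 8.535.
y₂ = 8.535 × 0.02094 = 0.1787 m.

y₂ = 0.1787 m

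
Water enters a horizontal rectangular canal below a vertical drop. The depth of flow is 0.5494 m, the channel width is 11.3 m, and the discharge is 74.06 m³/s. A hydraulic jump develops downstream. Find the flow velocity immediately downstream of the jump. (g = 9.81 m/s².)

q = Q/b = 74.06/11.3 = 6.554 m²/s; V₁ = q/y₁ = 11.93 m/s. Fr₁ = V₁/√(g·y₁) = 5.139.
Sequent-depth ratio: y₂/y₁ = ½[√(1 + 8Fr₁²) − 1] = ½[√212.23 − 1] = 6.784.
y₂ = 6.784 × 0.5494 = 3.727 m.
V₂ = q/y₂ = 6.554/3.727 = 1.758 m/s.

V₂ = 1.758 m/s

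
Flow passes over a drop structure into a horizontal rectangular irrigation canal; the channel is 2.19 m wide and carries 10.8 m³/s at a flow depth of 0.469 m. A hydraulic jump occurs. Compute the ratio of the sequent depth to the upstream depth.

y₂/y₁ = 6.45

q = Q/b = 10.8/2.19 = 4.93 m²/s; V₁ = q/y₁ = 10.5 m/s. Fr₁ = V₁/√(g·y₁) = 4.90.
By Bélanger, y₂/y₁ = ½[√(1 + 8Fr₁²) − 1] = ½[√193.2 − 1] = 6.45.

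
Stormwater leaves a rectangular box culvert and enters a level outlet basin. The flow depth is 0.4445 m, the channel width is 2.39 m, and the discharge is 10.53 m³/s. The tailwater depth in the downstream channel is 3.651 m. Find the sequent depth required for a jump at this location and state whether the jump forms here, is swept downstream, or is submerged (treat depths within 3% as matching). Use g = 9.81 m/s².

q = Q/b = 10.53/2.39 = 4.406 m²/s; V₁ = q/y₁ = 9.912 m/s. Fr₁ = V₁/√(g·y₁) = 4.747.
Bélanger equation: y₂/y₁ = ½[√(1 + 8Fr₁²) − 1] = ½[√181.25 − 1] = 6.231.
y₂ = 6.231 × 0.4445 = 2.770 m.
Tailwater y_tw = 3.651 m: y_tw > y₂, so the jump is submerged.

y₂ = 2.770 m; the jump is submerged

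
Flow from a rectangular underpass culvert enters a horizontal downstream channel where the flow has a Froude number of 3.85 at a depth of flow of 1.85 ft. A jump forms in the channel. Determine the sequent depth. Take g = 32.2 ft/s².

Fr₁ = 3.85 (given).
Conjugate-depth relation: y₂/y₁ = ½[√(1 + 8Fr₁²) − 1] = ½[√119.6 − 1] = 4.97.
y₂ = 4.97 × 1.85 = 9.19 ft.

y₂ = 9.19 ft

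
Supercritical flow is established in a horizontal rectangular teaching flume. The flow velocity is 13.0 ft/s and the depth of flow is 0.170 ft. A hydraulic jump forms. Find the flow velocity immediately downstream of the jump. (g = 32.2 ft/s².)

Fr₁ = V₁/√(g·y₁) = 13.0/√(32.2×0.170) = 5.56.
By Bélanger, y₂/y₁ = ½[√(1 + 8Fr₁²) − 1] = ½[√248.0 − 1] = 7.37.
y₂ = 7.37 × 0.170 = 1.25 ft.
q = V₁·y₁ = 13.0 × 0.170 = 2.21 ft²/s.
V₂ = q/y₂ = 2.21/1.25 = 1.76 ft/s.

V₂ = 1.76 ft/s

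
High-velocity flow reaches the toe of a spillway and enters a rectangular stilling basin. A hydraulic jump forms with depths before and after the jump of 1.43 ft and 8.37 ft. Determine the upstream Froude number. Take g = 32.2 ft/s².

Fr₁ = 4.48

For a rectangular channel the momentum equation gives q² = ½·g·y₁·y₂·(y₁ + y₂) = ½×32.2×1.43×8.37×9.80 = 1888.
q = √1888 = 43.5 ft²/s.
V₁ = q/y₁ = 30.4 ft/s; Fr₁ = V₁/√(g·y₁) = 4.48.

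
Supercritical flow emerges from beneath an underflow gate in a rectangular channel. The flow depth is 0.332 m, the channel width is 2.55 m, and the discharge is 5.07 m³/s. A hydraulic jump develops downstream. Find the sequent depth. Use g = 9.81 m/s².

y₂ = 1.40 m

q = Q/b = 5.07/2.55 = 1.99 m²/s; V₁ = q/y₁ = 5.99 m/s. Fr₁ = V₁/√(g·y₁) = 3.32.
Sequent-depth ratio: y₂/y₁ = ½[√(1 + 8Fr₁²) − 1] = ½[√89.09 − 1] = 4.22.
y₂ = 4.22 × 0.332 = 1.40 m.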